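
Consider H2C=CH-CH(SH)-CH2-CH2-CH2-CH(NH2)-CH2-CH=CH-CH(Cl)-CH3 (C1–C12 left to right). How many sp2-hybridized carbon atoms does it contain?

C1: sp2 ✓
C2: sp2 ✓
C3: sp3
C4: sp3
C5: sp3
C6: sp3
C7: sp3
C8: sp3
C9: sp2 ✓
C10: sp2 ✓
C11: sp3
C12: sp3
C1, C2, C9, C10 → 4 sp2 carbons.

4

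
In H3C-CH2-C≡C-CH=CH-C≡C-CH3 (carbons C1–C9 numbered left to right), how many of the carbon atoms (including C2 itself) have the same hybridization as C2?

3

C2 is sp3 (only σ bonds).
C1: sp3 ✓
C2: sp3 ✓
C3: sp
C4: sp
C5: sp2
C6: sp2
C7: sp
C8: sp
C9: sp3 ✓
3 carbons are sp3.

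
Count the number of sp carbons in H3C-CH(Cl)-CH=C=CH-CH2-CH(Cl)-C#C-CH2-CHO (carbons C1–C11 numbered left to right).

3

C1: sp3
C2: sp3
C3: sp2
C4: sp ✓
C5: sp2
C6: sp3
C7: sp3
C8: sp ✓
C9: sp ✓
C10: sp3
C11: sp2
C4, C8, C9 → 3 sp carbons.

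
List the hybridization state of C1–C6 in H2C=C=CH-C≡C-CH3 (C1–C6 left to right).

C1 sp2, C2 sp, C3 sp2, C4 sp, C5 sp, C6 sp3

C1 is sp2: 3 σ bonds, plus one π bond, 3 electron-density regions.
C2 has 2 σ bonds, plus two π bonds: steric number 2 → sp.
C3 is sp2: 3 σ bonds, plus one π bond, 3 electron-density regions.
C4 (2 σ bonds, plus two π bonds) has steric number 2: sp.
C5: 2 σ bonds, plus two π bonds; 2 regions of electron density → sp.
C6: 4 σ bonds — 4 electron domains, sp3.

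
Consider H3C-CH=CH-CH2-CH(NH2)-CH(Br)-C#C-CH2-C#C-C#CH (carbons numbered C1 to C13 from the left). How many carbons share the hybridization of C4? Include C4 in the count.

5

C4 is sp3 (only σ bonds).
C1: sp3 ✓
C2: sp2
C3: sp2
C4: sp3 ✓
C5: sp3 ✓
C6: sp3 ✓
C7: sp
C8: sp
C9: sp3 ✓
C10: sp
C11: sp
C12: sp
C13: sp
5 carbons are sp3.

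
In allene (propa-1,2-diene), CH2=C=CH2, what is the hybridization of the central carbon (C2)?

Two σ bonds and two π bonds (one to each neighbour) → sp.

sp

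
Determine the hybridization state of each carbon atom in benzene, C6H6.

Every ring carbon has three σ bonds and contributes one p electron to the aromatic π system.

sp^2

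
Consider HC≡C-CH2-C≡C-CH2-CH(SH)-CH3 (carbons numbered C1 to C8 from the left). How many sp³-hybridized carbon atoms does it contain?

C1: sp
C2: sp
C3: sp3 ✓
C4: sp
C5: sp
C6: sp3 ✓
C7: sp3 ✓
C8: sp3 ✓
C3, C6, C7, C8 → 4 sp3 carbons.

4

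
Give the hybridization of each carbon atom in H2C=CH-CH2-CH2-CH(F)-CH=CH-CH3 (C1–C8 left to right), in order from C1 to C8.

C1 sp2, C2 sp2, C3 sp3, C4 sp3, C5 sp3, C6 sp2, C7 sp2, C8 sp3

C1: 3 σ bonds, plus one π bond — 3 electron domains, sp2.
C2: 3 σ bonds, plus one π bond — 3 electron domains, sp2.
C3: 4 σ bonds — 4 electron domains, sp3.
C4 (4 σ bonds) has steric number 4: sp3.
C5 — 4 σ bonds. Steric number 4, so sp3.
C6 is sp2: 3 σ bonds, plus one π bond, 3 electron-density regions.
C7 — 3 σ bonds, plus one π bond. Steric number 3, so sp2.
C8: 4 σ bonds; 4 regions of electron density → sp3.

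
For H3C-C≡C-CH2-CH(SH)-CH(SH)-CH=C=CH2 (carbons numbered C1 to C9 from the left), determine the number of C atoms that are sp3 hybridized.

C1: sp3 ✓
C2: sp
C3: sp
C4: sp3 ✓
C5: sp3 ✓
C6: sp3 ✓
C7: sp2
C8: sp
C9: sp2
C1, C4, C5, C6 → 4 sp3 carbons.

4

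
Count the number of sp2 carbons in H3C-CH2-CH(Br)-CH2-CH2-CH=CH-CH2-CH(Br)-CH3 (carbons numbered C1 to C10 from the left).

2

C1: sp3
C2: sp3
C3: sp3
C4: sp3
C5: sp3
C6: sp2 ✓
C7: sp2 ✓
C8: sp3
C9: sp3
C10: sp3
C6, C7 → 2 sp2 carbons.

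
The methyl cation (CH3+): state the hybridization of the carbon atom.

Three σ bonds to H, empty p orbital → sp2, trigonal planar.

sp2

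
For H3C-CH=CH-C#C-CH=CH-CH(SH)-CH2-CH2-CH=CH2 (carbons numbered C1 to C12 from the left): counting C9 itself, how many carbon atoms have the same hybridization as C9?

C9 is sp3 (only σ bonds).
C1: sp3 ✓
C2: sp2
C3: sp2
C4: sp
C5: sp
C6: sp2
C7: sp2
C8: sp3 ✓
C9: sp3 ✓
C10: sp3 ✓
C11: sp2
C12: sp2
4 carbons are sp3.

4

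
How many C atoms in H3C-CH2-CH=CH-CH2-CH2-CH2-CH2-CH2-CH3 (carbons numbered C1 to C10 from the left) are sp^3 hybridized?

8

C1: sp3 ✓
C2: sp3 ✓
C3: sp2
C4: sp2
C5: sp3 ✓
C6: sp3 ✓
C7: sp3 ✓
C8: sp3 ✓
C9: sp3 ✓
C10: sp3 ✓
C1, C2, C5, C6, C7, C8, C9, C10 → 8 sp3 carbons.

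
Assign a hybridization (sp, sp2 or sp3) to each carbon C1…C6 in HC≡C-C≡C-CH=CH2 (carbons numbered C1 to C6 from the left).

C1 sp, C2 sp, C3 sp, C4 sp, C5 sp2, C6 sp2

C1: 2 σ bonds, plus two π bonds; 2 regions of electron density → sp.
C2 carries 2 σ bonds, plus two π bonds, giving a steric number of 2, so it is sp.
C3 has 2 σ bonds, plus two π bonds: steric number 2 → sp.
C4 is sp: 2 σ bonds, plus two π bonds, 2 electron-density regions.
C5 is sp2: 3 σ bonds, plus one π bond, 3 electron-density regions.
C6 carries 3 σ bonds, plus one π bond, giving a steric number of 3, so it is sp2.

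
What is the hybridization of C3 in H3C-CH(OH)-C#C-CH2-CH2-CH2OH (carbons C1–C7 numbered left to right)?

sp

C3 (2 σ bonds, plus two π bonds) has steric number 2: sp.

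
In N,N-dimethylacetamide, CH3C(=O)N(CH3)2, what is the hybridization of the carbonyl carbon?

sp²

The carbonyl carbon: 3 σ bonds, plus one π bond — 3 electron domains, sp2.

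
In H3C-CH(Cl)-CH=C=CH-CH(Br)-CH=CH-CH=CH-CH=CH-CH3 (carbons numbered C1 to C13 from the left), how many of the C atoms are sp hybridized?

1

C1: sp3
C2: sp3
C3: sp2
C4: sp ✓
C5: sp2
C6: sp3
C7: sp2
C8: sp2
C9: sp2
C10: sp2
C11: sp2
C12: sp2
C13: sp3
C4 → 1 sp carbon.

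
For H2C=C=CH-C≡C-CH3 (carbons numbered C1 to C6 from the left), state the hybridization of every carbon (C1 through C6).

C1 sp2, C2 sp, C3 sp2, C4 sp, C5 sp, C6 sp3

C1 — 3 σ bonds, plus one π bond. Steric number 3, so sp2.
C2: 2 σ bonds, plus two π bonds; 2 regions of electron density → sp.
C3 (3 σ bonds, plus one π bond) has steric number 3: sp2.
C4 (2 σ bonds, plus two π bonds) has steric number 2: sp.
C5: 2 σ bonds, plus two π bonds — 2 electron domains, sp.
C6 (4 σ bonds) has steric number 4: sp3.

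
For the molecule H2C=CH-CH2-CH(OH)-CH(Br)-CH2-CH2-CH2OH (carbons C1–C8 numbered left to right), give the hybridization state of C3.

sp3

C3 (4 σ bonds) has steric number 4: sp3.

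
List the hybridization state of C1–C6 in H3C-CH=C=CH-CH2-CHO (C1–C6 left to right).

C1 sp3, C2 sp2, C3 sp, C4 sp2, C5 sp3, C6 sp2

C1 (4 σ bonds) has steric number 4: sp3.
C2 has 3 σ bonds, plus one π bond: steric number 3 → sp2.
C3: 2 σ bonds, plus two π bonds — 2 electron domains, sp.
C4: 3 σ bonds, plus one π bond — 3 electron domains, sp2.
C5 is sp3: 4 σ bonds, 4 electron-density regions.
C6 is sp2: 3 σ bonds, plus one π bond, 3 electron-density regions.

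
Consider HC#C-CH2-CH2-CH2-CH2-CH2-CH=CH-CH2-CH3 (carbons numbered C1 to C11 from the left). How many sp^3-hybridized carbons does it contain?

C1: sp
C2: sp
C3: sp3 ✓
C4: sp3 ✓
C5: sp3 ✓
C6: sp3 ✓
C7: sp3 ✓
C8: sp2
C9: sp2
C10: sp3 ✓
C11: sp3 ✓
C3, C4, C5, C6, C7, C10, C11 → 7 sp3 carbons.

7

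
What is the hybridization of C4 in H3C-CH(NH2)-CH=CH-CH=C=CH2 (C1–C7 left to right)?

sp^2

C4 has 3 σ bonds, plus one π bond: steric number 3 → sp2.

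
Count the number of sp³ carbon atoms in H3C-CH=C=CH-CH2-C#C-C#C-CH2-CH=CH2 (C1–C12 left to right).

3

C1: sp3 ✓
C2: sp2
C3: sp
C4: sp2
C5: sp3 ✓
C6: sp
C7: sp
C8: sp
C9: sp
C10: sp3 ✓
C11: sp2
C12: sp2
C1, C5, C10 → 3 sp3 carbons.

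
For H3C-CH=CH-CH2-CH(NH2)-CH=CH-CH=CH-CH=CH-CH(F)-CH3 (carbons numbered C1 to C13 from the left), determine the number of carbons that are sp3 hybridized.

5

C1: sp3 ✓
C2: sp2
C3: sp2
C4: sp3 ✓
C5: sp3 ✓
C6: sp2
C7: sp2
C8: sp2
C9: sp2
C10: sp2
C11: sp2
C12: sp3 ✓
C13: sp3 ✓
C1, C4, C5, C12, C13 → 5 sp3 carbons.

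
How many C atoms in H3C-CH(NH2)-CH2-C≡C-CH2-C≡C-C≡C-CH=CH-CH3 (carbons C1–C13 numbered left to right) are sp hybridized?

6

C1: sp3
C2: sp3
C3: sp3
C4: sp ✓
C5: sp ✓
C6: sp3
C7: sp ✓
C8: sp ✓
C9: sp ✓
C10: sp ✓
C11: sp2
C12: sp2
C13: sp3
C4, C5, C7, C8, C9, C10 → 6 sp carbons.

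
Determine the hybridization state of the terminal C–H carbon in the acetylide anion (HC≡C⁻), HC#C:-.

sp

The terminal C–H carbon carries 2 σ bonds, plus two π bonds, giving a steric number of 2, so it is sp.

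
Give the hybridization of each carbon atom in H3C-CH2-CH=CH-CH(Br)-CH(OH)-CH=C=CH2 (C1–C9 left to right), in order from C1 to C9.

C1 (4 σ bonds) has steric number 4: sp3.
C2 (4 σ bonds) has steric number 4: sp3.
C3 is sp2: 3 σ bonds, plus one π bond, 3 electron-density regions.
C4: 3 σ bonds, plus one π bond — 3 electron domains, sp2.
C5 is sp3: 4 σ bonds, 4 electron-density regions.
C6 is sp3: 4 σ bonds, 4 electron-density regions.
C7 (3 σ bonds, plus one π bond) has steric number 3: sp2.
C8 carries 2 σ bonds, plus two π bonds, giving a steric number of 2, so it is sp.
C9 carries 3 σ bonds, plus one π bond, giving a steric number of 3, so it is sp2.

C1 sp3, C2 sp3, C3 sp2, C4 sp2, C5 sp3, C6 sp3, C7 sp2, C8 sp, C9 sp2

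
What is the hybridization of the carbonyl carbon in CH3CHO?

sp²

The carbonyl carbon: 3 σ bonds, plus one π bond — 3 electron domains, sp2.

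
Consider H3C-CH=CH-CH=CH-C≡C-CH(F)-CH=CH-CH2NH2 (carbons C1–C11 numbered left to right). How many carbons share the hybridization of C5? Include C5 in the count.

C5 is sp2 (one π bond).
C1: sp3
C2: sp2 ✓
C3: sp2 ✓
C4: sp2 ✓
C5: sp2 ✓
C6: sp
C7: sp
C8: sp3
C9: sp2 ✓
C10: sp2 ✓
C11: sp3
6 carbons are sp2.

6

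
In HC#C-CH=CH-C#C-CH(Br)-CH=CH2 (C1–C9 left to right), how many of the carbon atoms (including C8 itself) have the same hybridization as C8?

4

C8 is sp2 (one π bond).
C1: sp
C2: sp
C3: sp2 ✓
C4: sp2 ✓
C5: sp
C6: sp
C7: sp3
C8: sp2 ✓
C9: sp2 ✓
4 carbons are sp2.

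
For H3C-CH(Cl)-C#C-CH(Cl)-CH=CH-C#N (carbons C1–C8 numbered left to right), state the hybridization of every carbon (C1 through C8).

C1 sp3, C2 sp3, C3 sp, C4 sp, C5 sp3, C6 sp2, C7 sp2, C8 sp

C1 has 4 σ bonds: steric number 4 → sp3.
C2 is sp3: 4 σ bonds, 4 electron-density regions.
C3 has 2 σ bonds, plus two π bonds: steric number 2 → sp.
C4: 2 σ bonds, plus two π bonds; 2 regions of electron density → sp.
C5 is sp3: 4 σ bonds, 4 electron-density regions.
C6 (3 σ bonds, plus one π bond) has steric number 3: sp2.
C7: 3 σ bonds, plus one π bond — 3 electron domains, sp2.
C8 has 2 σ bonds, plus two π bonds: steric number 2 → sp.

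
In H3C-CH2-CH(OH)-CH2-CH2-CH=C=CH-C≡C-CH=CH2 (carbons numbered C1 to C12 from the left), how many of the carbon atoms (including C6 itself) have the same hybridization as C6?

C6 is sp2 (one π bond).
C1: sp3
C2: sp3
C3: sp3
C4: sp3
C5: sp3
C6: sp2 ✓
C7: sp
C8: sp2 ✓
C9: sp
C10: sp
C11: sp2 ✓
C12: sp2 ✓
4 carbons are sp2.

4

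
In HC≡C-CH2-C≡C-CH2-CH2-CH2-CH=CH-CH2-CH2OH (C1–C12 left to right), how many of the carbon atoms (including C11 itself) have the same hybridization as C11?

6

C11 is sp3 (only σ bonds).
C1: sp
C2: sp
C3: sp3 ✓
C4: sp
C5: sp
C6: sp3 ✓
C7: sp3 ✓
C8: sp3 ✓
C9: sp2
C10: sp2
C11: sp3 ✓
C12: sp3 ✓
6 carbons are sp3.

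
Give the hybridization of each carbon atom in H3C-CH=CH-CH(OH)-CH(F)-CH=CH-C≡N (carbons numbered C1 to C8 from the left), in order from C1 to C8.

C1 sp3, C2 sp2, C3 sp2, C4 sp3, C5 sp3, C6 sp2, C7 sp2, C8 sp

C1 — 4 σ bonds. Steric number 4, so sp3.
C2 carries 3 σ bonds, plus one π bond, giving a steric number of 3, so it is sp2.
C3 carries 3 σ bonds, plus one π bond, giving a steric number of 3, so it is sp2.
C4: 4 σ bonds — 4 electron domains, sp3.
C5 carries 4 σ bonds, giving a steric number of 4, so it is sp3.
C6: 3 σ bonds, plus one π bond — 3 electron domains, sp2.
C7 — 3 σ bonds, plus one π bond. Steric number 3, so sp2.
C8: 2 σ bonds, plus two π bonds — 2 electron domains, sp.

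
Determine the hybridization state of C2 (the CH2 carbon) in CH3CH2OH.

sp3

C2 (the CH2 carbon) (4 σ bonds) has steric number 4: sp3.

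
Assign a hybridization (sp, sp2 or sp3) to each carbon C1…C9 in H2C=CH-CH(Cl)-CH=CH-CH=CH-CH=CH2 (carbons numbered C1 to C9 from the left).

C1 has 3 σ bonds, plus one π bond: steric number 3 → sp2.
C2 is sp2: 3 σ bonds, plus one π bond, 3 electron-density regions.
C3 carries 4 σ bonds, giving a steric number of 4, so it is sp3.
C4 (3 σ bonds, plus one π bond) has steric number 3: sp2.
C5 is sp2: 3 σ bonds, plus one π bond, 3 electron-density regions.
C6 carries 3 σ bonds, plus one π bond, giving a steric number of 3, so it is sp2.
C7 — 3 σ bonds, plus one π bond. Steric number 3, so sp2.
C8: 3 σ bonds, plus one π bond — 3 electron domains, sp2.
C9 is sp2: 3 σ bonds, plus one π bond, 3 electron-density regions.

C1 sp2, C2 sp2, C3 sp3, C4 sp2, C5 sp2, C6 sp2, C7 sp2, C8 sp2, C9 sp2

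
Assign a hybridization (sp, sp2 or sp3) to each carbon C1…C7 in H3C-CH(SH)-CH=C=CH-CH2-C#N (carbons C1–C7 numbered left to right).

C1 is sp3: 4 σ bonds, 4 electron-density regions.
C2: 4 σ bonds; 4 regions of electron density → sp3.
C3 — 3 σ bonds, plus one π bond. Steric number 3, so sp2.
C4 — 2 σ bonds, plus two π bonds. Steric number 2, so sp.
C5 carries 3 σ bonds, plus one π bond, giving a steric number of 3, so it is sp2.
C6 has 4 σ bonds: steric number 4 → sp3.
C7 — 2 σ bonds, plus two π bonds. Steric number 2, so sp.

C1 sp3, C2 sp3, C3 sp2, C4 sp, C5 sp2, C6 sp3, C7 sp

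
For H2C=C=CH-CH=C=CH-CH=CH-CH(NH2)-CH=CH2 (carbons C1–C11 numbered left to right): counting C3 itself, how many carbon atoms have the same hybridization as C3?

C3 is sp2 (one π bond).
C1: sp2 ✓
C2: sp
C3: sp2 ✓
C4: sp2 ✓
C5: sp
C6: sp2 ✓
C7: sp2 ✓
C8: sp2 ✓
C9: sp3
C10: sp2 ✓
C11: sp2 ✓
8 carbons are sp2.

8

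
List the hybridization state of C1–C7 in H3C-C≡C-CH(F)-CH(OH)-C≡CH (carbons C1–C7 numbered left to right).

C1 sp3, C2 sp, C3 sp, C4 sp3, C5 sp3, C6 sp, C7 sp

C1 — 4 σ bonds. Steric number 4, so sp3.
C2: 2 σ bonds, plus two π bonds; 2 regions of electron density → sp.
C3 carries 2 σ bonds, plus two π bonds, giving a steric number of 2, so it is sp.
C4 (4 σ bonds) has steric number 4: sp3.
C5 (4 σ bonds) has steric number 4: sp3.
C6 is sp: 2 σ bonds, plus two π bonds, 2 electron-density regions.
C7 carries 2 σ bonds, plus two π bonds, giving a steric number of 2, so it is sp.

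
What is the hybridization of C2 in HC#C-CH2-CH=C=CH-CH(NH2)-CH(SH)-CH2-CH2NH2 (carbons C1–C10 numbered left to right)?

sp

C2: 2 σ bonds, plus two π bonds; 2 regions of electron density → sp.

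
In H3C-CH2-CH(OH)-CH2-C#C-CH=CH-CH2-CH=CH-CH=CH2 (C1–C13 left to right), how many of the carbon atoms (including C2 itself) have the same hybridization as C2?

5

C2 is sp3 (only σ bonds).
C1: sp3 ✓
C2: sp3 ✓
C3: sp3 ✓
C4: sp3 ✓
C5: sp
C6: sp
C7: sp2
C8: sp2
C9: sp3 ✓
C10: sp2
C11: sp2
C12: sp2
C13: sp2
5 carbons are sp3.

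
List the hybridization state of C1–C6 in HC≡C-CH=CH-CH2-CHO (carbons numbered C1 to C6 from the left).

C1 sp, C2 sp, C3 sp2, C4 sp2, C5 sp3, C6 sp2

C1 has 2 σ bonds, plus two π bonds: steric number 2 → sp.
C2 is sp: 2 σ bonds, plus two π bonds, 2 electron-density regions.
C3 (3 σ bonds, plus one π bond) has steric number 3: sp2.
C4 — 3 σ bonds, plus one π bond. Steric number 3, so sp2.
C5: 4 σ bonds — 4 electron domains, sp3.
C6 is sp2: 3 σ bonds, plus one π bond, 3 electron-density regions.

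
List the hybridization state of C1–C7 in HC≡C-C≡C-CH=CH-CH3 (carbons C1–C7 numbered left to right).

C1 carries 2 σ bonds, plus two π bonds, giving a steric number of 2, so it is sp.
C2 — 2 σ bonds, plus two π bonds. Steric number 2, so sp.
C3 (2 σ bonds, plus two π bonds) has steric number 2: sp.
C4: 2 σ bonds, plus two π bonds; 2 regions of electron density → sp.
C5 — 3 σ bonds, plus one π bond. Steric number 3, so sp2.
C6: 3 σ bonds, plus one π bond; 3 regions of electron density → sp2.
C7 has 4 σ bonds: steric number 4 → sp3.

C1 sp, C2 sp, C3 sp, C4 sp, C5 sp2, C6 sp2, C7 sp3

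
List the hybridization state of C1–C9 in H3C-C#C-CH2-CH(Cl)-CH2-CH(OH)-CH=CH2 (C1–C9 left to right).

C1 sp3, C2 sp, C3 sp, C4 sp3, C5 sp3, C6 sp3, C7 sp3, C8 sp2, C9 sp2

C1 is sp3: 4 σ bonds, 4 electron-density regions.
C2 (2 σ bonds, plus two π bonds) has steric number 2: sp.
C3 — 2 σ bonds, plus two π bonds. Steric number 2, so sp.
C4 has 4 σ bonds: steric number 4 → sp3.
C5: 4 σ bonds — 4 electron domains, sp3.
C6 is sp3: 4 σ bonds, 4 electron-density regions.
C7: 4 σ bonds — 4 electron domains, sp3.
C8: 3 σ bonds, plus one π bond; 3 regions of electron density → sp2.
C9 is sp2: 3 σ bonds, plus one π bond, 3 electron-density regions.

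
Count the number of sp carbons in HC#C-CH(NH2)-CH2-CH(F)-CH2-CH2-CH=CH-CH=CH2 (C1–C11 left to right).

2

C1: sp ✓
C2: sp ✓
C3: sp3
C4: sp3
C5: sp3
C6: sp3
C7: sp3
C8: sp2
C9: sp2
C10: sp2
C11: sp2
C1, C2 → 2 sp carbons.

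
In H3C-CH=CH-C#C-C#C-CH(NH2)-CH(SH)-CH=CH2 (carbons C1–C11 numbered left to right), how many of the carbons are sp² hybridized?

4

C1: sp3
C2: sp2 ✓
C3: sp2 ✓
C4: sp
C5: sp
C6: sp
C7: sp
C8: sp3
C9: sp3
C10: sp2 ✓
C11: sp2 ✓
C2, C3, C10, C11 → 4 sp2 carbons.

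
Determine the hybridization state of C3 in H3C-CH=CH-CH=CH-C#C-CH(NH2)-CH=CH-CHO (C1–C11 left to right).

C3 (3 σ bonds, plus one π bond) has steric number 3: sp2.

sp2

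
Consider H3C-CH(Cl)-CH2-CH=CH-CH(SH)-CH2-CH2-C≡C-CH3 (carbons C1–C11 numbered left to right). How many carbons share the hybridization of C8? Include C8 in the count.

7

C8 is sp3 (only σ bonds).
C1: sp3 ✓
C2: sp3 ✓
C3: sp3 ✓
C4: sp2
C5: sp2
C6: sp3 ✓
C7: sp3 ✓
C8: sp3 ✓
C9: sp
C10: sp
C11: sp3 ✓
7 carbons are sp3.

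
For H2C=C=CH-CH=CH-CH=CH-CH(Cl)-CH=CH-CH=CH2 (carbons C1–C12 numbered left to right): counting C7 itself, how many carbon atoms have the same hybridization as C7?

C7 is sp2 (one π bond).
C1: sp2 ✓
C2: sp
C3: sp2 ✓
C4: sp2 ✓
C5: sp2 ✓
C6: sp2 ✓
C7: sp2 ✓
C8: sp3
C9: sp2 ✓
C10: sp2 ✓
C11: sp2 ✓
C12: sp2 ✓
10 carbons are sp2.

10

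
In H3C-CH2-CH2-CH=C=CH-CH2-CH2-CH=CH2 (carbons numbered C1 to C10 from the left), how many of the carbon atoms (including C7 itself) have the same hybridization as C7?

5

C7 is sp3 (only σ bonds).
C1: sp3 ✓
C2: sp3 ✓
C3: sp3 ✓
C4: sp2
C5: sp
C6: sp2
C7: sp3 ✓
C8: sp3 ✓
C9: sp2
C10: sp2
5 carbons are sp3.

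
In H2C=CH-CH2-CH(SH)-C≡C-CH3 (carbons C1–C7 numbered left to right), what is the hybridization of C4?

sp3

C4 carries 4 σ bonds, giving a steric number of 4, so it is sp3.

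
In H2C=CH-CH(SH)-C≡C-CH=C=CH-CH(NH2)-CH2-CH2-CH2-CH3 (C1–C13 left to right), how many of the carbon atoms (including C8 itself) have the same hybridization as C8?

C8 is sp2 (one π bond).
C1: sp2 ✓
C2: sp2 ✓
C3: sp3
C4: sp
C5: sp
C6: sp2 ✓
C7: sp
C8: sp2 ✓
C9: sp3
C10: sp3
C11: sp3
C12: sp3
C13: sp3
4 carbons are sp2.

4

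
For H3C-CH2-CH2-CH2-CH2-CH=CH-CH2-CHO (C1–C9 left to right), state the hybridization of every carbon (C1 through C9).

C1: 4 σ bonds; 4 regions of electron density → sp3.
C2: 4 σ bonds — 4 electron domains, sp3.
C3 is sp3: 4 σ bonds, 4 electron-density regions.
C4: 4 σ bonds — 4 electron domains, sp3.
C5 — 4 σ bonds. Steric number 4, so sp3.
C6: 3 σ bonds, plus one π bond; 3 regions of electron density → sp2.
C7 has 3 σ bonds, plus one π bond: steric number 3 → sp2.
C8 — 4 σ bonds. Steric number 4, so sp3.
C9: 3 σ bonds, plus one π bond; 3 regions of electron density → sp2.

C1 sp3, C2 sp3, C3 sp3, C4 sp3, C5 sp3, C6 sp2, C7 sp2, C8 sp3, C9 sp2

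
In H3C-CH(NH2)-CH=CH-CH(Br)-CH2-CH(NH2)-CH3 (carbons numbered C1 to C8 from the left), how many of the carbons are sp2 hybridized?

2

C1: sp3
C2: sp3
C3: sp2 ✓
C4: sp2 ✓
C5: sp3
C6: sp3
C7: sp3
C8: sp3
C3, C4 → 2 sp2 carbons.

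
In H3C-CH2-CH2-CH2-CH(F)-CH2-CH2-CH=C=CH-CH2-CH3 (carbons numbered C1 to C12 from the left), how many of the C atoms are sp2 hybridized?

2

C1: sp3
C2: sp3
C3: sp3
C4: sp3
C5: sp3
C6: sp3
C7: sp3
C8: sp2 ✓
C9: sp
C10: sp2 ✓
C11: sp3
C12: sp3
C8, C10 → 2 sp2 carbons.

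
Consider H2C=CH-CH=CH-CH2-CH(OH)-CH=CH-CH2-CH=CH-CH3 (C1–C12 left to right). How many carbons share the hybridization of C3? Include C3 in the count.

8

C3 is sp2 (one π bond).
C1: sp2 ✓
C2: sp2 ✓
C3: sp2 ✓
C4: sp2 ✓
C5: sp3
C6: sp3
C7: sp2 ✓
C8: sp2 ✓
C9: sp3
C10: sp2 ✓
C11: sp2 ✓
C12: sp3
8 carbons are sp2.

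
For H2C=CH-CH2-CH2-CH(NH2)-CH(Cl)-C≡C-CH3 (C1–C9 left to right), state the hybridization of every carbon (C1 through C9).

C1 has 3 σ bonds, plus one π bond: steric number 3 → sp2.
C2 carries 3 σ bonds, plus one π bond, giving a steric number of 3, so it is sp2.
C3 (4 σ bonds) has steric number 4: sp3.
C4: 4 σ bonds; 4 regions of electron density → sp3.
C5 is sp3: 4 σ bonds, 4 electron-density regions.
C6: 4 σ bonds; 4 regions of electron density → sp3.
C7 carries 2 σ bonds, plus two π bonds, giving a steric number of 2, so it is sp.
C8 (2 σ bonds, plus two π bonds) has steric number 2: sp.
C9: 4 σ bonds; 4 regions of electron density → sp3.

C1 sp2, C2 sp2, C3 sp3, C4 sp3, C5 sp3, C6 sp3, C7 sp, C8 sp, C9 sp3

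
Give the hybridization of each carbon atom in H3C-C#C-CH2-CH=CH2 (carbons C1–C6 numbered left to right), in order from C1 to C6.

C1 carries 4 σ bonds, giving a steric number of 4, so it is sp3.
C2 — 2 σ bonds, plus two π bonds. Steric number 2, so sp.
C3: 2 σ bonds, plus two π bonds — 2 electron domains, sp.
C4 has 4 σ bonds: steric number 4 → sp3.
C5 has 3 σ bonds, plus one π bond: steric number 3 → sp2.
C6 (3 σ bonds, plus one π bond) has steric number 3: sp2.

C1 sp3, C2 sp, C3 sp, C4 sp3, C5 sp2, C6 sp2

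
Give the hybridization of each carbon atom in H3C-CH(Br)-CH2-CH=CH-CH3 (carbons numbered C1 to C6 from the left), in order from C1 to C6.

C1 (4 σ bonds) has steric number 4: sp3.
C2 is sp3: 4 σ bonds, 4 electron-density regions.
C3 carries 4 σ bonds, giving a steric number of 4, so it is sp3.
C4: 3 σ bonds, plus one π bond; 3 regions of electron density → sp2.
C5 is sp2: 3 σ bonds, plus one π bond, 3 electron-density regions.
C6 is sp3: 4 σ bonds, 4 electron-density regions.

C1 sp3, C2 sp3, C3 sp3, C4 sp2, C5 sp2, C6 sp3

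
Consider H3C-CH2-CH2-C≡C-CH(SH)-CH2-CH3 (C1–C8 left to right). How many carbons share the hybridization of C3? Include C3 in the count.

6

C3 is sp3 (only σ bonds).
C1: sp3 ✓
C2: sp3 ✓
C3: sp3 ✓
C4: sp
C5: sp
C6: sp3 ✓
C7: sp3 ✓
C8: sp3 ✓
6 carbons are sp3.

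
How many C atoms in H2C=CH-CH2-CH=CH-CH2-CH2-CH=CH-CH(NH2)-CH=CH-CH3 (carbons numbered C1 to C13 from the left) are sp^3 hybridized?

5

C1: sp2
C2: sp2
C3: sp3 ✓
C4: sp2
C5: sp2
C6: sp3 ✓
C7: sp3 ✓
C8: sp2
C9: sp2
C10: sp3 ✓
C11: sp2
C12: sp2
C13: sp3 ✓
C3, C6, C7, C10, C13 → 5 sp3 carbons.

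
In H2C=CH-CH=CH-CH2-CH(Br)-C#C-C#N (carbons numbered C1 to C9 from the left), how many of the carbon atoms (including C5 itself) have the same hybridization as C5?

2

C5 is sp3 (only σ bonds).
C1: sp2
C2: sp2
C3: sp2
C4: sp2
C5: sp3 ✓
C6: sp3 ✓
C7: sp
C8: sp
C9: sp
2 carbons are sp3.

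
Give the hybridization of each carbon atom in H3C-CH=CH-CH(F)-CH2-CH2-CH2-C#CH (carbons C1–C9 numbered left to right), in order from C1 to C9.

C1 sp3, C2 sp2, C3 sp2, C4 sp3, C5 sp3, C6 sp3, C7 sp3, C8 sp, C9 sp

C1 (4 σ bonds) has steric number 4: sp3.
C2 is sp2: 3 σ bonds, plus one π bond, 3 electron-density regions.
C3 has 3 σ bonds, plus one π bond: steric number 3 → sp2.
C4 has 4 σ bonds: steric number 4 → sp3.
C5 — 4 σ bonds. Steric number 4, so sp3.
C6 carries 4 σ bonds, giving a steric number of 4, so it is sp3.
C7: 4 σ bonds; 4 regions of electron density → sp3.
C8: 2 σ bonds, plus two π bonds; 2 regions of electron density → sp.
C9: 2 σ bonds, plus two π bonds; 2 regions of electron density → sp.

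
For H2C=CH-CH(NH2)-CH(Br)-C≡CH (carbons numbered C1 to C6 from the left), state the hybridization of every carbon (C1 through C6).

C1 sp2, C2 sp2, C3 sp3, C4 sp3, C5 sp, C6 sp

C1 is sp2: 3 σ bonds, plus one π bond, 3 electron-density regions.
C2 has 3 σ bonds, plus one π bond: steric number 3 → sp2.
C3 carries 4 σ bonds, giving a steric number of 4, so it is sp3.
C4 carries 4 σ bonds, giving a steric number of 4, so it is sp3.
C5 — 2 σ bonds, plus two π bonds. Steric number 2, so sp.
C6 (2 σ bonds, plus two π bonds) has steric number 2: sp.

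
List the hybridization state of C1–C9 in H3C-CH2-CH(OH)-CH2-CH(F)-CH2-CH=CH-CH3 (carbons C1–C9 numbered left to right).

C1 sp3, C2 sp3, C3 sp3, C4 sp3, C5 sp3, C6 sp3, C7 sp2, C8 sp2, C9 sp3

C1 has 4 σ bonds: steric number 4 → sp3.
C2 has 4 σ bonds: steric number 4 → sp3.
C3 (4 σ bonds) has steric number 4: sp3.
C4: 4 σ bonds — 4 electron domains, sp3.
C5 is sp3: 4 σ bonds, 4 electron-density regions.
C6 carries 4 σ bonds, giving a steric number of 4, so it is sp3.
C7 carries 3 σ bonds, plus one π bond, giving a steric number of 3, so it is sp2.
C8 (3 σ bonds, plus one π bond) has steric number 3: sp2.
C9: 4 σ bonds — 4 electron domains, sp3.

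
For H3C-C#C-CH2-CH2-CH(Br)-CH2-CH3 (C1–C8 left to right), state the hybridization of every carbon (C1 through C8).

C1 is sp3: 4 σ bonds, 4 electron-density regions.
C2 is sp: 2 σ bonds, plus two π bonds, 2 electron-density regions.
C3 — 2 σ bonds, plus two π bonds. Steric number 2, so sp.
C4 carries 4 σ bonds, giving a steric number of 4, so it is sp3.
C5: 4 σ bonds — 4 electron domains, sp3.
C6 (4 σ bonds) has steric number 4: sp3.
C7 has 4 σ bonds: steric number 4 → sp3.
C8 — 4 σ bonds. Steric number 4, so sp3.

C1 sp3, C2 sp, C3 sp, C4 sp3, C5 sp3, C6 sp3, C7 sp3, C8 sp3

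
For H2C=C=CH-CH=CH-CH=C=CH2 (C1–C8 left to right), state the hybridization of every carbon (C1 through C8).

C1: 3 σ bonds, plus one π bond — 3 electron domains, sp2.
C2 (2 σ bonds, plus two π bonds) has steric number 2: sp.
C3 is sp2: 3 σ bonds, plus one π bond, 3 electron-density regions.
C4 has 3 σ bonds, plus one π bond: steric number 3 → sp2.
C5 — 3 σ bonds, plus one π bond. Steric number 3, so sp2.
C6 (3 σ bonds, plus one π bond) has steric number 3: sp2.
C7 (2 σ bonds, plus two π bonds) has steric number 2: sp.
C8 has 3 σ bonds, plus one π bond: steric number 3 → sp2.

C1 sp2, C2 sp, C3 sp2, C4 sp2, C5 sp2, C6 sp2, C7 sp, C8 sp2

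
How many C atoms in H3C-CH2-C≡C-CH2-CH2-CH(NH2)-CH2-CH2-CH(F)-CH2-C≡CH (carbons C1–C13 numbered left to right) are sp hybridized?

4

C1: sp3
C2: sp3
C3: sp ✓
C4: sp ✓
C5: sp3
C6: sp3
C7: sp3
C8: sp3
C9: sp3
C10: sp3
C11: sp3
C12: sp ✓
C13: sp ✓
C3, C4, C12, C13 → 4 sp carbons.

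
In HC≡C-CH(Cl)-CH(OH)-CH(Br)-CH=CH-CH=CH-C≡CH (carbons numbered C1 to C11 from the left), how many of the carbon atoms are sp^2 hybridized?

4

C1: sp
C2: sp
C3: sp3
C4: sp3
C5: sp3
C6: sp2 ✓
C7: sp2 ✓
C8: sp2 ✓
C9: sp2 ✓
C10: sp
C11: sp
C6, C7, C8, C9 → 4 sp2 carbons.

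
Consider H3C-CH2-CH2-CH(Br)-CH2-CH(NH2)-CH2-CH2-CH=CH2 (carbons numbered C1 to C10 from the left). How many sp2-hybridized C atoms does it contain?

2

C1: sp3
C2: sp3
C3: sp3
C4: sp3
C5: sp3
C6: sp3
C7: sp3
C8: sp3
C9: sp2 ✓
C10: sp2 ✓
C9, C10 → 2 sp2 carbons.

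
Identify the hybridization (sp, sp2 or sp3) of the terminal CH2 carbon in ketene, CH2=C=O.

sp2

The terminal CH2 carbon (3 σ bonds, plus one π bond) has steric number 3: sp2.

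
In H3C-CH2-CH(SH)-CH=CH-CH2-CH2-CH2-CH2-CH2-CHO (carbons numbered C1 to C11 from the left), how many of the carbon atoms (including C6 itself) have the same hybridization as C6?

C6 is sp3 (only σ bonds).
C1: sp3 ✓
C2: sp3 ✓
C3: sp3 ✓
C4: sp2
C5: sp2
C6: sp3 ✓
C7: sp3 ✓
C8: sp3 ✓
C9: sp3 ✓
C10: sp3 ✓
C11: sp2
8 carbons are sp3.

8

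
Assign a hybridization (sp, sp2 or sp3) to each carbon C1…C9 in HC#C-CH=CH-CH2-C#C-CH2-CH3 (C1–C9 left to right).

C1 sp, C2 sp, C3 sp2, C4 sp2, C5 sp3, C6 sp, C7 sp, C8 sp3, C9 sp3

C1 (2 σ bonds, plus two π bonds) has steric number 2: sp.
C2 carries 2 σ bonds, plus two π bonds, giving a steric number of 2, so it is sp.
C3 is sp2: 3 σ bonds, plus one π bond, 3 electron-density regions.
C4: 3 σ bonds, plus one π bond — 3 electron domains, sp2.
C5 (4 σ bonds) has steric number 4: sp3.
C6: 2 σ bonds, plus two π bonds; 2 regions of electron density → sp.
C7: 2 σ bonds, plus two π bonds; 2 regions of electron density → sp.
C8: 4 σ bonds — 4 electron domains, sp3.
C9 (4 σ bonds) has steric number 4: sp3.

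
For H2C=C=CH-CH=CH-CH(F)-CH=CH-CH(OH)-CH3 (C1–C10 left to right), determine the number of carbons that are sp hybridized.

C1: sp2
C2: sp ✓
C3: sp2
C4: sp2
C5: sp2
C6: sp3
C7: sp2
C8: sp2
C9: sp3
C10: sp3
C2 → 1 sp carbon.

1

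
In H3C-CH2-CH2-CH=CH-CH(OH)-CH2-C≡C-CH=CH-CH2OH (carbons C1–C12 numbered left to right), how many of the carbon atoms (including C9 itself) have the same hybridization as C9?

2

C9 is sp (two π bonds).
C1: sp3
C2: sp3
C3: sp3
C4: sp2
C5: sp2
C6: sp3
C7: sp3
C8: sp ✓
C9: sp ✓
C10: sp2
C11: sp2
C12: sp3
2 carbons are sp.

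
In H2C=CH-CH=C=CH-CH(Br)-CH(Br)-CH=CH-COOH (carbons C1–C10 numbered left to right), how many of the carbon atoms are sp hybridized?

1

C1: sp2
C2: sp2
C3: sp2
C4: sp ✓
C5: sp2
C6: sp3
C7: sp3
C8: sp2
C9: sp2
C10: sp2
C4 → 1 sp carbon.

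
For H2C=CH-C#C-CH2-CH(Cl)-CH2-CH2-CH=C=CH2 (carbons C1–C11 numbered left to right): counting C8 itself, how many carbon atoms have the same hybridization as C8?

C8 is sp3 (only σ bonds).
C1: sp2
C2: sp2
C3: sp
C4: sp
C5: sp3 ✓
C6: sp3 ✓
C7: sp3 ✓
C8: sp3 ✓
C9: sp2
C10: sp
C11: sp2
4 carbons are sp3.

4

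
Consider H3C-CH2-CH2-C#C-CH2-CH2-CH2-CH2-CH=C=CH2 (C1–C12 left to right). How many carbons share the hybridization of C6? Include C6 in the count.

C6 is sp3 (only σ bonds).
C1: sp3 ✓
C2: sp3 ✓
C3: sp3 ✓
C4: sp
C5: sp
C6: sp3 ✓
C7: sp3 ✓
C8: sp3 ✓
C9: sp3 ✓
C10: sp2
C11: sp
C12: sp2
7 carbons are sp3.

7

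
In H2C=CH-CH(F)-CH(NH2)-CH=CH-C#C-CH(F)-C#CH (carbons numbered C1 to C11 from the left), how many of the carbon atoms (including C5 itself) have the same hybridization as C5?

C5 is sp2 (one π bond).
C1: sp2 ✓
C2: sp2 ✓
C3: sp3
C4: sp3
C5: sp2 ✓
C6: sp2 ✓
C7: sp
C8: sp
C9: sp3
C10: sp
C11: sp
4 carbons are sp2.

4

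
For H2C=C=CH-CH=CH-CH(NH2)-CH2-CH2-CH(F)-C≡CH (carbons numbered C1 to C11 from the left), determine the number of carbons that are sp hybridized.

3

C1: sp2
C2: sp ✓
C3: sp2
C4: sp2
C5: sp2
C6: sp3
C7: sp3
C8: sp3
C9: sp3
C10: sp ✓
C11: sp ✓
C2, C10, C11 → 3 sp carbons.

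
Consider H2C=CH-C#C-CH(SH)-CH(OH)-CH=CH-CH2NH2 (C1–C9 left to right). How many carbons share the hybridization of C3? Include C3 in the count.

C3 is sp (two π bonds).
C1: sp2
C2: sp2
C3: sp ✓
C4: sp ✓
C5: sp3
C6: sp3
C7: sp2
C8: sp2
C9: sp3
2 carbons are sp.

2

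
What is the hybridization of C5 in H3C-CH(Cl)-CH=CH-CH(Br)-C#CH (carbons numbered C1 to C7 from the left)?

sp3

C5 has 4 σ bonds: steric number 4 → sp3.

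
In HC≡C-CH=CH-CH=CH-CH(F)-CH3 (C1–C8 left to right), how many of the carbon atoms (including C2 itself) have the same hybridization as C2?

C2 is sp (two π bonds).
C1: sp ✓
C2: sp ✓
C3: sp2
C4: sp2
C5: sp2
C6: sp2
C7: sp3
C8: sp3
2 carbons are sp.

2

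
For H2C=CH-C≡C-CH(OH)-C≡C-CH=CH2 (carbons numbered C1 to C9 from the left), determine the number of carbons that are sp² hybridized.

4

C1: sp2 ✓
C2: sp2 ✓
C3: sp
C4: sp
C5: sp3
C6: sp
C7: sp
C8: sp2 ✓
C9: sp2 ✓
C1, C2, C8, C9 → 4 sp2 carbons.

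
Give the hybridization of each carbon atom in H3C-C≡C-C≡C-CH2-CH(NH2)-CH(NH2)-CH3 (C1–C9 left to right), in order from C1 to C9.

C1 sp3, C2 sp, C3 sp, C4 sp, C5 sp, C6 sp3, C7 sp3, C8 sp3, C9 sp3

C1 carries 4 σ bonds, giving a steric number of 4, so it is sp3.
C2 is sp: 2 σ bonds, plus two π bonds, 2 electron-density regions.
C3: 2 σ bonds, plus two π bonds — 2 electron domains, sp.
C4 is sp: 2 σ bonds, plus two π bonds, 2 electron-density regions.
C5 has 2 σ bonds, plus two π bonds: steric number 2 → sp.
C6 carries 4 σ bonds, giving a steric number of 4, so it is sp3.
C7 is sp3: 4 σ bonds, 4 electron-density regions.
C8 has 4 σ bonds: steric number 4 → sp3.
C9 (4 σ bonds) has steric number 4: sp3.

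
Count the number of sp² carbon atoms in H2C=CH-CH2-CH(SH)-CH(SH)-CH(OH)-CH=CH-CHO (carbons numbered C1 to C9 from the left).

5

C1: sp2 ✓
C2: sp2 ✓
C3: sp3
C4: sp3
C5: sp3
C6: sp3
C7: sp2 ✓
C8: sp2 ✓
C9: sp2 ✓
C1, C2, C7, C8, C9 → 5 sp2 carbons.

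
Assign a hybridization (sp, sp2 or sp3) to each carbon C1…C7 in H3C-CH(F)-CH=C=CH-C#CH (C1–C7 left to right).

C1 sp3, C2 sp3, C3 sp2, C4 sp, C5 sp2, C6 sp, C7 sp

C1: 4 σ bonds; 4 regions of electron density → sp3.
C2: 4 σ bonds — 4 electron domains, sp3.
C3 has 3 σ bonds, plus one π bond: steric number 3 → sp2.
C4 — 2 σ bonds, plus two π bonds. Steric number 2, so sp.
C5 — 3 σ bonds, plus one π bond. Steric number 3, so sp2.
C6 (2 σ bonds, plus two π bonds) has steric number 2: sp.
C7 has 2 σ bonds, plus two π bonds: steric number 2 → sp.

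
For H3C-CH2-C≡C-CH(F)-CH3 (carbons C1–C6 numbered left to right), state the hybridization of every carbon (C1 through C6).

C1 sp3, C2 sp3, C3 sp, C4 sp, C5 sp3, C6 sp3

C1 is sp3: 4 σ bonds, 4 electron-density regions.
C2 is sp3: 4 σ bonds, 4 electron-density regions.
C3: 2 σ bonds, plus two π bonds — 2 electron domains, sp.
C4 — 2 σ bonds, plus two π bonds. Steric number 2, so sp.
C5 — 4 σ bonds. Steric number 4, so sp3.
C6 (4 σ bonds) has steric number 4: sp3.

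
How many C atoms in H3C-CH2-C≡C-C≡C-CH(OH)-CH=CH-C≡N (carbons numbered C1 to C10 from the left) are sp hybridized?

5

C1: sp3
C2: sp3
C3: sp ✓
C4: sp ✓
C5: sp ✓
C6: sp ✓
C7: sp3
C8: sp2
C9: sp2
C10: sp ✓
C3, C4, C5, C6, C10 → 5 sp carbons.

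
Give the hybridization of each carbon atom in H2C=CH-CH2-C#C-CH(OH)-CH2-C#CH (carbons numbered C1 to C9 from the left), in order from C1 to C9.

C1 sp2, C2 sp2, C3 sp3, C4 sp, C5 sp, C6 sp3, C7 sp3, C8 sp, C9 sp

C1: 3 σ bonds, plus one π bond — 3 electron domains, sp2.
C2 (3 σ bonds, plus one π bond) has steric number 3: sp2.
C3 (4 σ bonds) has steric number 4: sp3.
C4: 2 σ bonds, plus two π bonds — 2 electron domains, sp.
C5: 2 σ bonds, plus two π bonds — 2 electron domains, sp.
C6: 4 σ bonds — 4 electron domains, sp3.
C7 — 4 σ bonds. Steric number 4, so sp3.
C8 carries 2 σ bonds, plus two π bonds, giving a steric number of 2, so it is sp.
C9: 2 σ bonds, plus two π bonds; 2 regions of electron density → sp.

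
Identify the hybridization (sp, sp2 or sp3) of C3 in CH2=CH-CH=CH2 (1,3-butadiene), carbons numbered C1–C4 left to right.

sp2

C3: 3 σ bonds, plus one π bond; 3 regions of electron density → sp2.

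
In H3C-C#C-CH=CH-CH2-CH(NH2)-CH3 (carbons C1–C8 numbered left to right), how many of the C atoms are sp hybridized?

2

C1: sp3
C2: sp ✓
C3: sp ✓
C4: sp2
C5: sp2
C6: sp3
C7: sp3
C8: sp3
C2, C3 → 2 sp carbons.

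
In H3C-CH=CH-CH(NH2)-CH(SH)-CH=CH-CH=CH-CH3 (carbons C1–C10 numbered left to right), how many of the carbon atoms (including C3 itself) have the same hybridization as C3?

C3 is sp2 (one π bond).
C1: sp3
C2: sp2 ✓
C3: sp2 ✓
C4: sp3
C5: sp3
C6: sp2 ✓
C7: sp2 ✓
C8: sp2 ✓
C9: sp2 ✓
C10: sp3
6 carbons are sp2.

6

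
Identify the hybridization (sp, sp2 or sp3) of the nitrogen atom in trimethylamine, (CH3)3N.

sp3

The nitrogen atom has 3 σ bonds and 1 lone pair: steric number 4 → sp3.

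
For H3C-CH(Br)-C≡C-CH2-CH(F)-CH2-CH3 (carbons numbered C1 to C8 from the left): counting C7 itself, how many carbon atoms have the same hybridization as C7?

C7 is sp3 (only σ bonds).
C1: sp3 ✓
C2: sp3 ✓
C3: sp
C4: sp
C5: sp3 ✓
C6: sp3 ✓
C7: sp3 ✓
C8: sp3 ✓
6 carbons are sp3.

6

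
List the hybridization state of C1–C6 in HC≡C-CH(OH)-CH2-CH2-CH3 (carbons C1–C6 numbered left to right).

C1: 2 σ bonds, plus two π bonds — 2 electron domains, sp.
C2 is sp: 2 σ bonds, plus two π bonds, 2 electron-density regions.
C3 has 4 σ bonds: steric number 4 → sp3.
C4 has 4 σ bonds: steric number 4 → sp3.
C5 carries 4 σ bonds, giving a steric number of 4, so it is sp3.
C6: 4 σ bonds; 4 regions of electron density → sp3.

C1 sp, C2 sp, C3 sp3, C4 sp3, C5 sp3, C6 sp3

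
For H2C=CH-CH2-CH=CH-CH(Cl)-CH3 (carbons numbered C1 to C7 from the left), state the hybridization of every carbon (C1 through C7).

C1 sp2, C2 sp2, C3 sp3, C4 sp2, C5 sp2, C6 sp3, C7 sp3

C1 carries 3 σ bonds, plus one π bond, giving a steric number of 3, so it is sp2.
C2: 3 σ bonds, plus one π bond — 3 electron domains, sp2.
C3 carries 4 σ bonds, giving a steric number of 4, so it is sp3.
C4 is sp2: 3 σ bonds, plus one π bond, 3 electron-density regions.
C5 is sp2: 3 σ bonds, plus one π bond, 3 electron-density regions.
C6 has 4 σ bonds: steric number 4 → sp3.
C7 (4 σ bonds) has steric number 4: sp3.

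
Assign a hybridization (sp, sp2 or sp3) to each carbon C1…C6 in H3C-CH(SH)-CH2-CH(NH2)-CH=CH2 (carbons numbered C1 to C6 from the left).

C1: 4 σ bonds; 4 regions of electron density → sp3.
C2 — 4 σ bonds. Steric number 4, so sp3.
C3: 4 σ bonds; 4 regions of electron density → sp3.
C4 — 4 σ bonds. Steric number 4, so sp3.
C5 has 3 σ bonds, plus one π bond: steric number 3 → sp2.
C6 has 3 σ bonds, plus one π bond: steric number 3 → sp2.

C1 sp3, C2 sp3, C3 sp3, C4 sp3, C5 sp2, C6 sp2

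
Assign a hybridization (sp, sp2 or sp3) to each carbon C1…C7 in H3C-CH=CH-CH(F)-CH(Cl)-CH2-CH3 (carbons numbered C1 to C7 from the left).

C1 has 4 σ bonds: steric number 4 → sp3.
C2 is sp2: 3 σ bonds, plus one π bond, 3 electron-density regions.
C3: 3 σ bonds, plus one π bond — 3 electron domains, sp2.
C4 carries 4 σ bonds, giving a steric number of 4, so it is sp3.
C5 carries 4 σ bonds, giving a steric number of 4, so it is sp3.
C6 is sp3: 4 σ bonds, 4 electron-density regions.
C7 — 4 σ bonds. Steric number 4, so sp3.

C1 sp3, C2 sp2, C3 sp2, C4 sp3, C5 sp3, C6 sp3, C7 sp3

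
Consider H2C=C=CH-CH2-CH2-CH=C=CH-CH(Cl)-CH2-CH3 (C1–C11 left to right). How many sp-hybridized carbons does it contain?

C1: sp2
C2: sp ✓
C3: sp2
C4: sp3
C5: sp3
C6: sp2
C7: sp ✓
C8: sp2
C9: sp3
C10: sp3
C11: sp3
C2, C7 → 2 sp carbons.

2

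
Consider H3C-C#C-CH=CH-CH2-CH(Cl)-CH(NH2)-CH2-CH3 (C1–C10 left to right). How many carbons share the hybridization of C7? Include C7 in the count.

6

C7 is sp3 (only σ bonds).
C1: sp3 ✓
C2: sp
C3: sp
C4: sp2
C5: sp2
C6: sp3 ✓
C7: sp3 ✓
C8: sp3 ✓
C9: sp3 ✓
C10: sp3 ✓
6 carbons are sp3.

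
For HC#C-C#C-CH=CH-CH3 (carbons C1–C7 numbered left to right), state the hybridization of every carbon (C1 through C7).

C1 sp, C2 sp, C3 sp, C4 sp, C5 sp2, C6 sp2, C7 sp3

C1 (2 σ bonds, plus two π bonds) has steric number 2: sp.
C2: 2 σ bonds, plus two π bonds — 2 electron domains, sp.
C3 (2 σ bonds, plus two π bonds) has steric number 2: sp.
C4: 2 σ bonds, plus two π bonds — 2 electron domains, sp.
C5: 3 σ bonds, plus one π bond — 3 electron domains, sp2.
C6 is sp2: 3 σ bonds, plus one π bond, 3 electron-density regions.
C7 (4 σ bonds) has steric number 4: sp3.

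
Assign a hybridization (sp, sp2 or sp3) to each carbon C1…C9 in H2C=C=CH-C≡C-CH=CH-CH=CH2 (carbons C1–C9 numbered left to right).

C1: 3 σ bonds, plus one π bond — 3 electron domains, sp2.
C2: 2 σ bonds, plus two π bonds; 2 regions of electron density → sp.
C3 (3 σ bonds, plus one π bond) has steric number 3: sp2.
C4 carries 2 σ bonds, plus two π bonds, giving a steric number of 2, so it is sp.
C5 (2 σ bonds, plus two π bonds) has steric number 2: sp.
C6 is sp2: 3 σ bonds, plus one π bond, 3 electron-density regions.
C7: 3 σ bonds, plus one π bond; 3 regions of electron density → sp2.
C8 (3 σ bonds, plus one π bond) has steric number 3: sp2.
C9 carries 3 σ bonds, plus one π bond, giving a steric number of 3, so it is sp2.

C1 sp2, C2 sp, C3 sp2, C4 sp, C5 sp, C6 sp2, C7 sp2, C8 sp2, C9 sp2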